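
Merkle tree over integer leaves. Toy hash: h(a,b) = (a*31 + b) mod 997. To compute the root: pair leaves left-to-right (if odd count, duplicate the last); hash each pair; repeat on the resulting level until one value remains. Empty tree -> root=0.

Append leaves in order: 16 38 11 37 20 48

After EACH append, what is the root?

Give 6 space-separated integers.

Answer: 16 534 954 980 13 909

Derivation:
After append 16 (leaves=[16]):
  L0: [16]
  root=16
After append 38 (leaves=[16, 38]):
  L0: [16, 38]
  L1: h(16,38)=(16*31+38)%997=534 -> [534]
  root=534
After append 11 (leaves=[16, 38, 11]):
  L0: [16, 38, 11]
  L1: h(16,38)=(16*31+38)%997=534 h(11,11)=(11*31+11)%997=352 -> [534, 352]
  L2: h(534,352)=(534*31+352)%997=954 -> [954]
  root=954
After append 37 (leaves=[16, 38, 11, 37]):
  L0: [16, 38, 11, 37]
  L1: h(16,38)=(16*31+38)%997=534 h(11,37)=(11*31+37)%997=378 -> [534, 378]
  L2: h(534,378)=(534*31+378)%997=980 -> [980]
  root=980
After append 20 (leaves=[16, 38, 11, 37, 20]):
  L0: [16, 38, 11, 37, 20]
  L1: h(16,38)=(16*31+38)%997=534 h(11,37)=(11*31+37)%997=378 h(20,20)=(20*31+20)%997=640 -> [534, 378, 640]
  L2: h(534,378)=(534*31+378)%997=980 h(640,640)=(640*31+640)%997=540 -> [980, 540]
  L3: h(980,540)=(980*31+540)%997=13 -> [13]
  root=13
After append 48 (leaves=[16, 38, 11, 37, 20, 48]):
  L0: [16, 38, 11, 37, 20, 48]
  L1: h(16,38)=(16*31+38)%997=534 h(11,37)=(11*31+37)%997=378 h(20,48)=(20*31+48)%997=668 -> [534, 378, 668]
  L2: h(534,378)=(534*31+378)%997=980 h(668,668)=(668*31+668)%997=439 -> [980, 439]
  L3: h(980,439)=(980*31+439)%997=909 -> [909]
  root=909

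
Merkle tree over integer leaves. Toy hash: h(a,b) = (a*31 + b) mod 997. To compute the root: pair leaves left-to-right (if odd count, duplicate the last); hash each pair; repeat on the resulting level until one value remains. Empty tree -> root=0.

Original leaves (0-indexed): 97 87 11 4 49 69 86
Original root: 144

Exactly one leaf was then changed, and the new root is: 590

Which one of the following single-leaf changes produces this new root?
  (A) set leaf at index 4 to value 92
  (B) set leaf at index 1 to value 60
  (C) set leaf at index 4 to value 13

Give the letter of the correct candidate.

Answer: A

Derivation:
Original leaves: [97, 87, 11, 4, 49, 69, 86]
Target new root: 590
Try each candidate change and compute the resulting root:
Candidate A: set leaf[4] = 92 -> leaves = [97, 87, 11, 4, 92, 69, 86]
  L0: [97, 87, 11, 4, 92, 69, 86]
  L1: h(97,87)=(97*31+87)%997=103 h(11,4)=(11*31+4)%997=345 h(92,69)=(92*31+69)%997=927 h(86,86)=(86*31+86)%997=758 -> [103, 345, 927, 758]
  L2: h(103,345)=(103*31+345)%997=547 h(927,758)=(927*31+758)%997=582 -> [547, 582]
  L3: h(547,582)=(547*31+582)%997=590 -> [590]
  root = 590 == target 590  ** MATCH **
Candidate B: set leaf[1] = 60 -> leaves = [97, 60, 11, 4, 49, 69, 86]
  L0: [97, 60, 11, 4, 49, 69, 86]
  L1: h(97,60)=(97*31+60)%997=76 h(11,4)=(11*31+4)%997=345 h(49,69)=(49*31+69)%997=591 h(86,86)=(86*31+86)%997=758 -> [76, 345, 591, 758]
  L2: h(76,345)=(76*31+345)%997=707 h(591,758)=(591*31+758)%997=136 -> [707, 136]
  L3: h(707,136)=(707*31+136)%997=119 -> [119]
  root = 119 != target 590
Candidate C: set leaf[4] = 13 -> leaves = [97, 87, 11, 4, 13, 69, 86]
  L0: [97, 87, 11, 4, 13, 69, 86]
  L1: h(97,87)=(97*31+87)%997=103 h(11,4)=(11*31+4)%997=345 h(13,69)=(13*31+69)%997=472 h(86,86)=(86*31+86)%997=758 -> [103, 345, 472, 758]
  L2: h(103,345)=(103*31+345)%997=547 h(472,758)=(472*31+758)%997=435 -> [547, 435]
  L3: h(547,435)=(547*31+435)%997=443 -> [443]
  root = 443 != target 590
Candidate A produces the target root.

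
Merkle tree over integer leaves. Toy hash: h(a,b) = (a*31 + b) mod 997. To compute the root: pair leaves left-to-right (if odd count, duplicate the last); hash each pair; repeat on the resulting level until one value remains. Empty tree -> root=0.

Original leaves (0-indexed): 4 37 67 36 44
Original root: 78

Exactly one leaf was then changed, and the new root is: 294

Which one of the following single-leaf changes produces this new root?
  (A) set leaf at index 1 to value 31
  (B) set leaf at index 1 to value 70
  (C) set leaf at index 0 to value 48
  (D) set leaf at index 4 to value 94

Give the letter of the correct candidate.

Answer: A

Derivation:
Original leaves: [4, 37, 67, 36, 44]
Target new root: 294
Try each candidate change and compute the resulting root:
Candidate A: set leaf[1] = 31 -> leaves = [4, 31, 67, 36, 44]
  L0: [4, 31, 67, 36, 44]
  L1: h(4,31)=(4*31+31)%997=155 h(67,36)=(67*31+36)%997=119 h(44,44)=(44*31+44)%997=411 -> [155, 119, 411]
  L2: h(155,119)=(155*31+119)%997=936 h(411,411)=(411*31+411)%997=191 -> [936, 191]
  L3: h(936,191)=(936*31+191)%997=294 -> [294]
  root = 294 == target 294  ** MATCH **
Candidate B: set leaf[1] = 70 -> leaves = [4, 70, 67, 36, 44]
  L0: [4, 70, 67, 36, 44]
  L1: h(4,70)=(4*31+70)%997=194 h(67,36)=(67*31+36)%997=119 h(44,44)=(44*31+44)%997=411 -> [194, 119, 411]
  L2: h(194,119)=(194*31+119)%997=151 h(411,411)=(411*31+411)%997=191 -> [151, 191]
  L3: h(151,191)=(151*31+191)%997=884 -> [884]
  root = 884 != target 294
Candidate C: set leaf[0] = 48 -> leaves = [48, 37, 67, 36, 44]
  L0: [48, 37, 67, 36, 44]
  L1: h(48,37)=(48*31+37)%997=528 h(67,36)=(67*31+36)%997=119 h(44,44)=(44*31+44)%997=411 -> [528, 119, 411]
  L2: h(528,119)=(528*31+119)%997=535 h(411,411)=(411*31+411)%997=191 -> [535, 191]
  L3: h(535,191)=(535*31+191)%997=824 -> [824]
  root = 824 != target 294
Candidate D: set leaf[4] = 94 -> leaves = [4, 37, 67, 36, 94]
  L0: [4, 37, 67, 36, 94]
  L1: h(4,37)=(4*31+37)%997=161 h(67,36)=(67*31+36)%997=119 h(94,94)=(94*31+94)%997=17 -> [161, 119, 17]
  L2: h(161,119)=(161*31+119)%997=125 h(17,17)=(17*31+17)%997=544 -> [125, 544]
  L3: h(125,544)=(125*31+544)%997=431 -> [431]
  root = 431 != target 294
Candidate A produces the target root.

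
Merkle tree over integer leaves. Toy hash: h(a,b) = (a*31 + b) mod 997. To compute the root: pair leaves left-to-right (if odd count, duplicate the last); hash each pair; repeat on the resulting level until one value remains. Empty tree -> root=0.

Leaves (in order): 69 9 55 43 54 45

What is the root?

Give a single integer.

L0: [69, 9, 55, 43, 54, 45]
L1: h(69,9)=(69*31+9)%997=154 h(55,43)=(55*31+43)%997=751 h(54,45)=(54*31+45)%997=722 -> [154, 751, 722]
L2: h(154,751)=(154*31+751)%997=540 h(722,722)=(722*31+722)%997=173 -> [540, 173]
L3: h(540,173)=(540*31+173)%997=961 -> [961]

Answer: 961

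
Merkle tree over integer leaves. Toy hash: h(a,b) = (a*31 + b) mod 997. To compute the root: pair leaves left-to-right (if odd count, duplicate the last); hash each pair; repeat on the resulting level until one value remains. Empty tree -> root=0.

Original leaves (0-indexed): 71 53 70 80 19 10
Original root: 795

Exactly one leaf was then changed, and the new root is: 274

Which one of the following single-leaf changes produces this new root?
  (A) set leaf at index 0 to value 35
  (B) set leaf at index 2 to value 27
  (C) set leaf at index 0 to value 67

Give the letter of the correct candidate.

Original leaves: [71, 53, 70, 80, 19, 10]
Target new root: 274
Try each candidate change and compute the resulting root:
Candidate A: set leaf[0] = 35 -> leaves = [35, 53, 70, 80, 19, 10]
  L0: [35, 53, 70, 80, 19, 10]
  L1: h(35,53)=(35*31+53)%997=141 h(70,80)=(70*31+80)%997=256 h(19,10)=(19*31+10)%997=599 -> [141, 256, 599]
  L2: h(141,256)=(141*31+256)%997=639 h(599,599)=(599*31+599)%997=225 -> [639, 225]
  L3: h(639,225)=(639*31+225)%997=94 -> [94]
  root = 94 != target 274
Candidate B: set leaf[2] = 27 -> leaves = [71, 53, 27, 80, 19, 10]
  L0: [71, 53, 27, 80, 19, 10]
  L1: h(71,53)=(71*31+53)%997=260 h(27,80)=(27*31+80)%997=917 h(19,10)=(19*31+10)%997=599 -> [260, 917, 599]
  L2: h(260,917)=(260*31+917)%997=4 h(599,599)=(599*31+599)%997=225 -> [4, 225]
  L3: h(4,225)=(4*31+225)%997=349 -> [349]
  root = 349 != target 274
Candidate C: set leaf[0] = 67 -> leaves = [67, 53, 70, 80, 19, 10]
  L0: [67, 53, 70, 80, 19, 10]
  L1: h(67,53)=(67*31+53)%997=136 h(70,80)=(70*31+80)%997=256 h(19,10)=(19*31+10)%997=599 -> [136, 256, 599]
  L2: h(136,256)=(136*31+256)%997=484 h(599,599)=(599*31+599)%997=225 -> [484, 225]
  L3: h(484,225)=(484*31+225)%997=274 -> [274]
  root = 274 == target 274  ** MATCH **
Candidate C produces the target root.

Answer: C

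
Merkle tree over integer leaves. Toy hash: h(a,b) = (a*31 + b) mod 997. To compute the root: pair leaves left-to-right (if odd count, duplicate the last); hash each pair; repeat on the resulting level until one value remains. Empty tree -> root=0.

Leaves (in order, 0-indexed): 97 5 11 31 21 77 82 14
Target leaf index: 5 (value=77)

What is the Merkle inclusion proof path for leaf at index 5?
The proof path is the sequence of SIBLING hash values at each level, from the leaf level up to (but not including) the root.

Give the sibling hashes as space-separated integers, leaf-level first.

Answer: 21 562 26

Derivation:
L0 (leaves): [97, 5, 11, 31, 21, 77, 82, 14], target index=5
L1: h(97,5)=(97*31+5)%997=21 [pair 0] h(11,31)=(11*31+31)%997=372 [pair 1] h(21,77)=(21*31+77)%997=728 [pair 2] h(82,14)=(82*31+14)%997=562 [pair 3] -> [21, 372, 728, 562]
  Sibling for proof at L0: 21
L2: h(21,372)=(21*31+372)%997=26 [pair 0] h(728,562)=(728*31+562)%997=199 [pair 1] -> [26, 199]
  Sibling for proof at L1: 562
L3: h(26,199)=(26*31+199)%997=8 [pair 0] -> [8]
  Sibling for proof at L2: 26
Root: 8
Proof path (sibling hashes from leaf to root): [21, 562, 26]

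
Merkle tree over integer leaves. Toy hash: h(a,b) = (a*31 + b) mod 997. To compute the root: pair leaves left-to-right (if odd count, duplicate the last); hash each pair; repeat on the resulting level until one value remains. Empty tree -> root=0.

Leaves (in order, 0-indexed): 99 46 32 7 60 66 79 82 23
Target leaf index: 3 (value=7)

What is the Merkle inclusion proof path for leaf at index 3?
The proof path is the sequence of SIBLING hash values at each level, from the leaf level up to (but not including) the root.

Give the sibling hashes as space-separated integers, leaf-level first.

Answer: 32 124 423 929

Derivation:
L0 (leaves): [99, 46, 32, 7, 60, 66, 79, 82, 23], target index=3
L1: h(99,46)=(99*31+46)%997=124 [pair 0] h(32,7)=(32*31+7)%997=2 [pair 1] h(60,66)=(60*31+66)%997=929 [pair 2] h(79,82)=(79*31+82)%997=537 [pair 3] h(23,23)=(23*31+23)%997=736 [pair 4] -> [124, 2, 929, 537, 736]
  Sibling for proof at L0: 32
L2: h(124,2)=(124*31+2)%997=855 [pair 0] h(929,537)=(929*31+537)%997=423 [pair 1] h(736,736)=(736*31+736)%997=621 [pair 2] -> [855, 423, 621]
  Sibling for proof at L1: 124
L3: h(855,423)=(855*31+423)%997=9 [pair 0] h(621,621)=(621*31+621)%997=929 [pair 1] -> [9, 929]
  Sibling for proof at L2: 423
L4: h(9,929)=(9*31+929)%997=211 [pair 0] -> [211]
  Sibling for proof at L3: 929
Root: 211
Proof path (sibling hashes from leaf to root): [32, 124, 423, 929]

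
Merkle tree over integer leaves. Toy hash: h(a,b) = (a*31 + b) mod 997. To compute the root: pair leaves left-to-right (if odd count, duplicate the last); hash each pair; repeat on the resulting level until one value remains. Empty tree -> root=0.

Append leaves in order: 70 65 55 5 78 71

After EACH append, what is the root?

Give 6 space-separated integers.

Answer: 70 241 258 208 578 354

Derivation:
After append 70 (leaves=[70]):
  L0: [70]
  root=70
After append 65 (leaves=[70, 65]):
  L0: [70, 65]
  L1: h(70,65)=(70*31+65)%997=241 -> [241]
  root=241
After append 55 (leaves=[70, 65, 55]):
  L0: [70, 65, 55]
  L1: h(70,65)=(70*31+65)%997=241 h(55,55)=(55*31+55)%997=763 -> [241, 763]
  L2: h(241,763)=(241*31+763)%997=258 -> [258]
  root=258
After append 5 (leaves=[70, 65, 55, 5]):
  L0: [70, 65, 55, 5]
  L1: h(70,65)=(70*31+65)%997=241 h(55,5)=(55*31+5)%997=713 -> [241, 713]
  L2: h(241,713)=(241*31+713)%997=208 -> [208]
  root=208
After append 78 (leaves=[70, 65, 55, 5, 78]):
  L0: [70, 65, 55, 5, 78]
  L1: h(70,65)=(70*31+65)%997=241 h(55,5)=(55*31+5)%997=713 h(78,78)=(78*31+78)%997=502 -> [241, 713, 502]
  L2: h(241,713)=(241*31+713)%997=208 h(502,502)=(502*31+502)%997=112 -> [208, 112]
  L3: h(208,112)=(208*31+112)%997=578 -> [578]
  root=578
After append 71 (leaves=[70, 65, 55, 5, 78, 71]):
  L0: [70, 65, 55, 5, 78, 71]
  L1: h(70,65)=(70*31+65)%997=241 h(55,5)=(55*31+5)%997=713 h(78,71)=(78*31+71)%997=495 -> [241, 713, 495]
  L2: h(241,713)=(241*31+713)%997=208 h(495,495)=(495*31+495)%997=885 -> [208, 885]
  L3: h(208,885)=(208*31+885)%997=354 -> [354]
  root=354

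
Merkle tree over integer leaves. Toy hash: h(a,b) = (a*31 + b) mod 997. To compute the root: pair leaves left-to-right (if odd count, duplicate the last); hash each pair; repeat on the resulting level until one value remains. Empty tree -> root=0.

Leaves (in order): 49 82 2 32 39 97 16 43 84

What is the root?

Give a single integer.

L0: [49, 82, 2, 32, 39, 97, 16, 43, 84]
L1: h(49,82)=(49*31+82)%997=604 h(2,32)=(2*31+32)%997=94 h(39,97)=(39*31+97)%997=309 h(16,43)=(16*31+43)%997=539 h(84,84)=(84*31+84)%997=694 -> [604, 94, 309, 539, 694]
L2: h(604,94)=(604*31+94)%997=872 h(309,539)=(309*31+539)%997=148 h(694,694)=(694*31+694)%997=274 -> [872, 148, 274]
L3: h(872,148)=(872*31+148)%997=261 h(274,274)=(274*31+274)%997=792 -> [261, 792]
L4: h(261,792)=(261*31+792)%997=907 -> [907]

Answer: 907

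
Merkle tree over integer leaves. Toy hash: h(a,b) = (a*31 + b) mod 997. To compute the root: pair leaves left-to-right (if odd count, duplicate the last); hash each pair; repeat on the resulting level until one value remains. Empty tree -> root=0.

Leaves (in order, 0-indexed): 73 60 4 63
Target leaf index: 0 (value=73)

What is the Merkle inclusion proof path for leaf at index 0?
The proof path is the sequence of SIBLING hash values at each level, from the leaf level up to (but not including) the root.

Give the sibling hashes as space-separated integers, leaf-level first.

L0 (leaves): [73, 60, 4, 63], target index=0
L1: h(73,60)=(73*31+60)%997=329 [pair 0] h(4,63)=(4*31+63)%997=187 [pair 1] -> [329, 187]
  Sibling for proof at L0: 60
L2: h(329,187)=(329*31+187)%997=416 [pair 0] -> [416]
  Sibling for proof at L1: 187
Root: 416
Proof path (sibling hashes from leaf to root): [60, 187]

Answer: 60 187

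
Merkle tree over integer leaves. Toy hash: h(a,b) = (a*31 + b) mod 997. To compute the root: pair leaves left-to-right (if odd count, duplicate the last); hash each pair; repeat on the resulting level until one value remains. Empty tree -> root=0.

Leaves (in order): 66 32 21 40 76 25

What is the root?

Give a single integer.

Answer: 871

Derivation:
L0: [66, 32, 21, 40, 76, 25]
L1: h(66,32)=(66*31+32)%997=84 h(21,40)=(21*31+40)%997=691 h(76,25)=(76*31+25)%997=387 -> [84, 691, 387]
L2: h(84,691)=(84*31+691)%997=304 h(387,387)=(387*31+387)%997=420 -> [304, 420]
L3: h(304,420)=(304*31+420)%997=871 -> [871]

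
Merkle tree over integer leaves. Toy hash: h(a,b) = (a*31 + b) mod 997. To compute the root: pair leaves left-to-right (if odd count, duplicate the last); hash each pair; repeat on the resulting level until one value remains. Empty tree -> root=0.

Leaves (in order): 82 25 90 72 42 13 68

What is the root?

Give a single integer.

L0: [82, 25, 90, 72, 42, 13, 68]
L1: h(82,25)=(82*31+25)%997=573 h(90,72)=(90*31+72)%997=868 h(42,13)=(42*31+13)%997=318 h(68,68)=(68*31+68)%997=182 -> [573, 868, 318, 182]
L2: h(573,868)=(573*31+868)%997=685 h(318,182)=(318*31+182)%997=70 -> [685, 70]
L3: h(685,70)=(685*31+70)%997=368 -> [368]

Answer: 368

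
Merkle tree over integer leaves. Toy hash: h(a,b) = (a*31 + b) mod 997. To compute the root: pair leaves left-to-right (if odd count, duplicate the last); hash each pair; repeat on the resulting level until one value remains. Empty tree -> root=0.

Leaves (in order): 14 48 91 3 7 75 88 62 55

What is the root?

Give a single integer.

L0: [14, 48, 91, 3, 7, 75, 88, 62, 55]
L1: h(14,48)=(14*31+48)%997=482 h(91,3)=(91*31+3)%997=830 h(7,75)=(7*31+75)%997=292 h(88,62)=(88*31+62)%997=796 h(55,55)=(55*31+55)%997=763 -> [482, 830, 292, 796, 763]
L2: h(482,830)=(482*31+830)%997=817 h(292,796)=(292*31+796)%997=875 h(763,763)=(763*31+763)%997=488 -> [817, 875, 488]
L3: h(817,875)=(817*31+875)%997=280 h(488,488)=(488*31+488)%997=661 -> [280, 661]
L4: h(280,661)=(280*31+661)%997=368 -> [368]

Answer: 368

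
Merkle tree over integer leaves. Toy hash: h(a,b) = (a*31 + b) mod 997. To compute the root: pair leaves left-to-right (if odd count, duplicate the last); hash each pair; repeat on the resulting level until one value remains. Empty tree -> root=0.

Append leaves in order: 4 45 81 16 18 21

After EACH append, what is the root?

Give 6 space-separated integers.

After append 4 (leaves=[4]):
  L0: [4]
  root=4
After append 45 (leaves=[4, 45]):
  L0: [4, 45]
  L1: h(4,45)=(4*31+45)%997=169 -> [169]
  root=169
After append 81 (leaves=[4, 45, 81]):
  L0: [4, 45, 81]
  L1: h(4,45)=(4*31+45)%997=169 h(81,81)=(81*31+81)%997=598 -> [169, 598]
  L2: h(169,598)=(169*31+598)%997=852 -> [852]
  root=852
After append 16 (leaves=[4, 45, 81, 16]):
  L0: [4, 45, 81, 16]
  L1: h(4,45)=(4*31+45)%997=169 h(81,16)=(81*31+16)%997=533 -> [169, 533]
  L2: h(169,533)=(169*31+533)%997=787 -> [787]
  root=787
After append 18 (leaves=[4, 45, 81, 16, 18]):
  L0: [4, 45, 81, 16, 18]
  L1: h(4,45)=(4*31+45)%997=169 h(81,16)=(81*31+16)%997=533 h(18,18)=(18*31+18)%997=576 -> [169, 533, 576]
  L2: h(169,533)=(169*31+533)%997=787 h(576,576)=(576*31+576)%997=486 -> [787, 486]
  L3: h(787,486)=(787*31+486)%997=955 -> [955]
  root=955
After append 21 (leaves=[4, 45, 81, 16, 18, 21]):
  L0: [4, 45, 81, 16, 18, 21]
  L1: h(4,45)=(4*31+45)%997=169 h(81,16)=(81*31+16)%997=533 h(18,21)=(18*31+21)%997=579 -> [169, 533, 579]
  L2: h(169,533)=(169*31+533)%997=787 h(579,579)=(579*31+579)%997=582 -> [787, 582]
  L3: h(787,582)=(787*31+582)%997=54 -> [54]
  root=54

Answer: 4 169 852 787 955 54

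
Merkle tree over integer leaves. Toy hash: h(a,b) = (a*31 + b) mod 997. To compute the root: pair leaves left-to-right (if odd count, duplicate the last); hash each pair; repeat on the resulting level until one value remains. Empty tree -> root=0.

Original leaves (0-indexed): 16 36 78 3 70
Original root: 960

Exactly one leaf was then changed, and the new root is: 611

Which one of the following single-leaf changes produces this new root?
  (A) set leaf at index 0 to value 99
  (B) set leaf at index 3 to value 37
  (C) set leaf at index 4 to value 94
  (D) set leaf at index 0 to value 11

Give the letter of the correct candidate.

Answer: C

Derivation:
Original leaves: [16, 36, 78, 3, 70]
Target new root: 611
Try each candidate change and compute the resulting root:
Candidate A: set leaf[0] = 99 -> leaves = [99, 36, 78, 3, 70]
  L0: [99, 36, 78, 3, 70]
  L1: h(99,36)=(99*31+36)%997=114 h(78,3)=(78*31+3)%997=427 h(70,70)=(70*31+70)%997=246 -> [114, 427, 246]
  L2: h(114,427)=(114*31+427)%997=970 h(246,246)=(246*31+246)%997=893 -> [970, 893]
  L3: h(970,893)=(970*31+893)%997=56 -> [56]
  root = 56 != target 611
Candidate B: set leaf[3] = 37 -> leaves = [16, 36, 78, 37, 70]
  L0: [16, 36, 78, 37, 70]
  L1: h(16,36)=(16*31+36)%997=532 h(78,37)=(78*31+37)%997=461 h(70,70)=(70*31+70)%997=246 -> [532, 461, 246]
  L2: h(532,461)=(532*31+461)%997=4 h(246,246)=(246*31+246)%997=893 -> [4, 893]
  L3: h(4,893)=(4*31+893)%997=20 -> [20]
  root = 20 != target 611
Candidate C: set leaf[4] = 94 -> leaves = [16, 36, 78, 3, 94]
  L0: [16, 36, 78, 3, 94]
  L1: h(16,36)=(16*31+36)%997=532 h(78,3)=(78*31+3)%997=427 h(94,94)=(94*31+94)%997=17 -> [532, 427, 17]
  L2: h(532,427)=(532*31+427)%997=967 h(17,17)=(17*31+17)%997=544 -> [967, 544]
  L3: h(967,544)=(967*31+544)%997=611 -> [611]
  root = 611 == target 611  ** MATCH **
Candidate D: set leaf[0] = 11 -> leaves = [11, 36, 78, 3, 70]
  L0: [11, 36, 78, 3, 70]
  L1: h(11,36)=(11*31+36)%997=377 h(78,3)=(78*31+3)%997=427 h(70,70)=(70*31+70)%997=246 -> [377, 427, 246]
  L2: h(377,427)=(377*31+427)%997=150 h(246,246)=(246*31+246)%997=893 -> [150, 893]
  L3: h(150,893)=(150*31+893)%997=558 -> [558]
  root = 558 != target 611
Candidate C produces the target root.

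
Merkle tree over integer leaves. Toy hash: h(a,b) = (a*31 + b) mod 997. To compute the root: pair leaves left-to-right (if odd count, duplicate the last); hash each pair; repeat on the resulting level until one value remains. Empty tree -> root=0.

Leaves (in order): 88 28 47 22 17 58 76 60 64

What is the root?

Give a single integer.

Answer: 105

Derivation:
L0: [88, 28, 47, 22, 17, 58, 76, 60, 64]
L1: h(88,28)=(88*31+28)%997=762 h(47,22)=(47*31+22)%997=482 h(17,58)=(17*31+58)%997=585 h(76,60)=(76*31+60)%997=422 h(64,64)=(64*31+64)%997=54 -> [762, 482, 585, 422, 54]
L2: h(762,482)=(762*31+482)%997=176 h(585,422)=(585*31+422)%997=611 h(54,54)=(54*31+54)%997=731 -> [176, 611, 731]
L3: h(176,611)=(176*31+611)%997=85 h(731,731)=(731*31+731)%997=461 -> [85, 461]
L4: h(85,461)=(85*31+461)%997=105 -> [105]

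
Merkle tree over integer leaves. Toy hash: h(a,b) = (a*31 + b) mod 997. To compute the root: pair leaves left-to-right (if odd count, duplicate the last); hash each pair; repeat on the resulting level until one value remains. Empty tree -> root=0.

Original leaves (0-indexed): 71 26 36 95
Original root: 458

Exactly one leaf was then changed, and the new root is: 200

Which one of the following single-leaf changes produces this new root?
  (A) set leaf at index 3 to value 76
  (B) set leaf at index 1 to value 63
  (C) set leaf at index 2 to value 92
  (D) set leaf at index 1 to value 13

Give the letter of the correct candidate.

Answer: C

Derivation:
Original leaves: [71, 26, 36, 95]
Target new root: 200
Try each candidate change and compute the resulting root:
Candidate A: set leaf[3] = 76 -> leaves = [71, 26, 36, 76]
  L0: [71, 26, 36, 76]
  L1: h(71,26)=(71*31+26)%997=233 h(36,76)=(36*31+76)%997=195 -> [233, 195]
  L2: h(233,195)=(233*31+195)%997=439 -> [439]
  root = 439 != target 200
Candidate B: set leaf[1] = 63 -> leaves = [71, 63, 36, 95]
  L0: [71, 63, 36, 95]
  L1: h(71,63)=(71*31+63)%997=270 h(36,95)=(36*31+95)%997=214 -> [270, 214]
  L2: h(270,214)=(270*31+214)%997=608 -> [608]
  root = 608 != target 200
Candidate C: set leaf[2] = 92 -> leaves = [71, 26, 92, 95]
  L0: [71, 26, 92, 95]
  L1: h(71,26)=(71*31+26)%997=233 h(92,95)=(92*31+95)%997=953 -> [233, 953]
  L2: h(233,953)=(233*31+953)%997=200 -> [200]
  root = 200 == target 200  ** MATCH **
Candidate D: set leaf[1] = 13 -> leaves = [71, 13, 36, 95]
  L0: [71, 13, 36, 95]
  L1: h(71,13)=(71*31+13)%997=220 h(36,95)=(36*31+95)%997=214 -> [220, 214]
  L2: h(220,214)=(220*31+214)%997=55 -> [55]
  root = 55 != target 200
Candidate C produces the target root.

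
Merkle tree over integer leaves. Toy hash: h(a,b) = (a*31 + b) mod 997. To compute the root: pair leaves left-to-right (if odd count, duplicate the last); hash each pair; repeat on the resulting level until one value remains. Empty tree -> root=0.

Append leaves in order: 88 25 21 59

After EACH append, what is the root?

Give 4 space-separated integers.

After append 88 (leaves=[88]):
  L0: [88]
  root=88
After append 25 (leaves=[88, 25]):
  L0: [88, 25]
  L1: h(88,25)=(88*31+25)%997=759 -> [759]
  root=759
After append 21 (leaves=[88, 25, 21]):
  L0: [88, 25, 21]
  L1: h(88,25)=(88*31+25)%997=759 h(21,21)=(21*31+21)%997=672 -> [759, 672]
  L2: h(759,672)=(759*31+672)%997=273 -> [273]
  root=273
After append 59 (leaves=[88, 25, 21, 59]):
  L0: [88, 25, 21, 59]
  L1: h(88,25)=(88*31+25)%997=759 h(21,59)=(21*31+59)%997=710 -> [759, 710]
  L2: h(759,710)=(759*31+710)%997=311 -> [311]
  root=311

Answer: 88 759 273 311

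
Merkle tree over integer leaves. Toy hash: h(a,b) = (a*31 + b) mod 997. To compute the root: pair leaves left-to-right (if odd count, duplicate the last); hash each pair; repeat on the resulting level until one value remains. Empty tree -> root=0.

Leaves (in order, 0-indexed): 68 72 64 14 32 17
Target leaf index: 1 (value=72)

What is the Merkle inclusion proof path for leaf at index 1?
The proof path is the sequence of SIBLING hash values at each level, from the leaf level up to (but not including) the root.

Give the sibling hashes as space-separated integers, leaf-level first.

Answer: 68 4 384

Derivation:
L0 (leaves): [68, 72, 64, 14, 32, 17], target index=1
L1: h(68,72)=(68*31+72)%997=186 [pair 0] h(64,14)=(64*31+14)%997=4 [pair 1] h(32,17)=(32*31+17)%997=12 [pair 2] -> [186, 4, 12]
  Sibling for proof at L0: 68
L2: h(186,4)=(186*31+4)%997=785 [pair 0] h(12,12)=(12*31+12)%997=384 [pair 1] -> [785, 384]
  Sibling for proof at L1: 4
L3: h(785,384)=(785*31+384)%997=791 [pair 0] -> [791]
  Sibling for proof at L2: 384
Root: 791
Proof path (sibling hashes from leaf to root): [68, 4, 384]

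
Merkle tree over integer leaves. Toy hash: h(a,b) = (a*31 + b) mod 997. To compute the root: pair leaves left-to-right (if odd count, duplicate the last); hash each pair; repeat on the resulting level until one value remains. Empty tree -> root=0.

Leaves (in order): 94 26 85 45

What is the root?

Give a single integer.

Answer: 102

Derivation:
L0: [94, 26, 85, 45]
L1: h(94,26)=(94*31+26)%997=946 h(85,45)=(85*31+45)%997=686 -> [946, 686]
L2: h(946,686)=(946*31+686)%997=102 -> [102]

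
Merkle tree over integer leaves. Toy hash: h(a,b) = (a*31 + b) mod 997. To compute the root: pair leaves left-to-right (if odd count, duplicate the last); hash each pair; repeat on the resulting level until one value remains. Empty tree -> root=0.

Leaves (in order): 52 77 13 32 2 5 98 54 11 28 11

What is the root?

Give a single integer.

Answer: 863

Derivation:
L0: [52, 77, 13, 32, 2, 5, 98, 54, 11, 28, 11]
L1: h(52,77)=(52*31+77)%997=692 h(13,32)=(13*31+32)%997=435 h(2,5)=(2*31+5)%997=67 h(98,54)=(98*31+54)%997=101 h(11,28)=(11*31+28)%997=369 h(11,11)=(11*31+11)%997=352 -> [692, 435, 67, 101, 369, 352]
L2: h(692,435)=(692*31+435)%997=950 h(67,101)=(67*31+101)%997=184 h(369,352)=(369*31+352)%997=824 -> [950, 184, 824]
L3: h(950,184)=(950*31+184)%997=721 h(824,824)=(824*31+824)%997=446 -> [721, 446]
L4: h(721,446)=(721*31+446)%997=863 -> [863]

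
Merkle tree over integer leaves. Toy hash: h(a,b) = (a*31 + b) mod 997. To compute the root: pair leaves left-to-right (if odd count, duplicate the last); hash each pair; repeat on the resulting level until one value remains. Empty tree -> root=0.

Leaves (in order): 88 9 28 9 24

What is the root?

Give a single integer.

Answer: 90

Derivation:
L0: [88, 9, 28, 9, 24]
L1: h(88,9)=(88*31+9)%997=743 h(28,9)=(28*31+9)%997=877 h(24,24)=(24*31+24)%997=768 -> [743, 877, 768]
L2: h(743,877)=(743*31+877)%997=979 h(768,768)=(768*31+768)%997=648 -> [979, 648]
L3: h(979,648)=(979*31+648)%997=90 -> [90]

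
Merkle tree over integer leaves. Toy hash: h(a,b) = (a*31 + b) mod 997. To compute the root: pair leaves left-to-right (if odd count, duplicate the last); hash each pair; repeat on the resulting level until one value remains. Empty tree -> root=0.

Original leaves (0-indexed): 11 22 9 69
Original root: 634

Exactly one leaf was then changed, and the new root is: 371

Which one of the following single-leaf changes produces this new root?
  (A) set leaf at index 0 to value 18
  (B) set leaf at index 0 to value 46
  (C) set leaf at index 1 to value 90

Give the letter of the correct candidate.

Answer: B

Derivation:
Original leaves: [11, 22, 9, 69]
Target new root: 371
Try each candidate change and compute the resulting root:
Candidate A: set leaf[0] = 18 -> leaves = [18, 22, 9, 69]
  L0: [18, 22, 9, 69]
  L1: h(18,22)=(18*31+22)%997=580 h(9,69)=(9*31+69)%997=348 -> [580, 348]
  L2: h(580,348)=(580*31+348)%997=382 -> [382]
  root = 382 != target 371
Candidate B: set leaf[0] = 46 -> leaves = [46, 22, 9, 69]
  L0: [46, 22, 9, 69]
  L1: h(46,22)=(46*31+22)%997=451 h(9,69)=(9*31+69)%997=348 -> [451, 348]
  L2: h(451,348)=(451*31+348)%997=371 -> [371]
  root = 371 == target 371  ** MATCH **
Candidate C: set leaf[1] = 90 -> leaves = [11, 90, 9, 69]
  L0: [11, 90, 9, 69]
  L1: h(11,90)=(11*31+90)%997=431 h(9,69)=(9*31+69)%997=348 -> [431, 348]
  L2: h(431,348)=(431*31+348)%997=748 -> [748]
  root = 748 != target 371
Candidate B produces the target root.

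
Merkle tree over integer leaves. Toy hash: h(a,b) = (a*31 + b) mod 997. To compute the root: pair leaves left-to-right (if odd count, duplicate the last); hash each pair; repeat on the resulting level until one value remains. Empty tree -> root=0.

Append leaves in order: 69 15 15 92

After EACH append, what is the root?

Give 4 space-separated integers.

Answer: 69 160 455 532

Derivation:
After append 69 (leaves=[69]):
  L0: [69]
  root=69
After append 15 (leaves=[69, 15]):
  L0: [69, 15]
  L1: h(69,15)=(69*31+15)%997=160 -> [160]
  root=160
After append 15 (leaves=[69, 15, 15]):
  L0: [69, 15, 15]
  L1: h(69,15)=(69*31+15)%997=160 h(15,15)=(15*31+15)%997=480 -> [160, 480]
  L2: h(160,480)=(160*31+480)%997=455 -> [455]
  root=455
After append 92 (leaves=[69, 15, 15, 92]):
  L0: [69, 15, 15, 92]
  L1: h(69,15)=(69*31+15)%997=160 h(15,92)=(15*31+92)%997=557 -> [160, 557]
  L2: h(160,557)=(160*31+557)%997=532 -> [532]
  root=532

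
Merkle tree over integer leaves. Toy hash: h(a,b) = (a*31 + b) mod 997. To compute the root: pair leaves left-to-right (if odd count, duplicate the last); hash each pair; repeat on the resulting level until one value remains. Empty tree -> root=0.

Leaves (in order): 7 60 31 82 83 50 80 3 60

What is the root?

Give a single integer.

L0: [7, 60, 31, 82, 83, 50, 80, 3, 60]
L1: h(7,60)=(7*31+60)%997=277 h(31,82)=(31*31+82)%997=46 h(83,50)=(83*31+50)%997=629 h(80,3)=(80*31+3)%997=489 h(60,60)=(60*31+60)%997=923 -> [277, 46, 629, 489, 923]
L2: h(277,46)=(277*31+46)%997=657 h(629,489)=(629*31+489)%997=48 h(923,923)=(923*31+923)%997=623 -> [657, 48, 623]
L3: h(657,48)=(657*31+48)%997=475 h(623,623)=(623*31+623)%997=993 -> [475, 993]
L4: h(475,993)=(475*31+993)%997=763 -> [763]

Answer: 763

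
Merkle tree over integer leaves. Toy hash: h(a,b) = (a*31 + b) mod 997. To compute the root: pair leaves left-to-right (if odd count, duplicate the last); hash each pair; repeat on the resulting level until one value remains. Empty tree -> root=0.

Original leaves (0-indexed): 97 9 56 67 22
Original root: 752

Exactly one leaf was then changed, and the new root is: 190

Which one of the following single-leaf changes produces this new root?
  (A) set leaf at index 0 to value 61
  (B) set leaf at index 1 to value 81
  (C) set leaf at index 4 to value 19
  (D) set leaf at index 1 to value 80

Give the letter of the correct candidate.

Original leaves: [97, 9, 56, 67, 22]
Target new root: 190
Try each candidate change and compute the resulting root:
Candidate A: set leaf[0] = 61 -> leaves = [61, 9, 56, 67, 22]
  L0: [61, 9, 56, 67, 22]
  L1: h(61,9)=(61*31+9)%997=903 h(56,67)=(56*31+67)%997=806 h(22,22)=(22*31+22)%997=704 -> [903, 806, 704]
  L2: h(903,806)=(903*31+806)%997=883 h(704,704)=(704*31+704)%997=594 -> [883, 594]
  L3: h(883,594)=(883*31+594)%997=51 -> [51]
  root = 51 != target 190
Candidate B: set leaf[1] = 81 -> leaves = [97, 81, 56, 67, 22]
  L0: [97, 81, 56, 67, 22]
  L1: h(97,81)=(97*31+81)%997=97 h(56,67)=(56*31+67)%997=806 h(22,22)=(22*31+22)%997=704 -> [97, 806, 704]
  L2: h(97,806)=(97*31+806)%997=822 h(704,704)=(704*31+704)%997=594 -> [822, 594]
  L3: h(822,594)=(822*31+594)%997=154 -> [154]
  root = 154 != target 190
Candidate C: set leaf[4] = 19 -> leaves = [97, 9, 56, 67, 19]
  L0: [97, 9, 56, 67, 19]
  L1: h(97,9)=(97*31+9)%997=25 h(56,67)=(56*31+67)%997=806 h(19,19)=(19*31+19)%997=608 -> [25, 806, 608]
  L2: h(25,806)=(25*31+806)%997=584 h(608,608)=(608*31+608)%997=513 -> [584, 513]
  L3: h(584,513)=(584*31+513)%997=671 -> [671]
  root = 671 != target 190
Candidate D: set leaf[1] = 80 -> leaves = [97, 80, 56, 67, 22]
  L0: [97, 80, 56, 67, 22]
  L1: h(97,80)=(97*31+80)%997=96 h(56,67)=(56*31+67)%997=806 h(22,22)=(22*31+22)%997=704 -> [96, 806, 704]
  L2: h(96,806)=(96*31+806)%997=791 h(704,704)=(704*31+704)%997=594 -> [791, 594]
  L3: h(791,594)=(791*31+594)%997=190 -> [190]
  root = 190 == target 190  ** MATCH **
Candidate D produces the target root.

Answer: D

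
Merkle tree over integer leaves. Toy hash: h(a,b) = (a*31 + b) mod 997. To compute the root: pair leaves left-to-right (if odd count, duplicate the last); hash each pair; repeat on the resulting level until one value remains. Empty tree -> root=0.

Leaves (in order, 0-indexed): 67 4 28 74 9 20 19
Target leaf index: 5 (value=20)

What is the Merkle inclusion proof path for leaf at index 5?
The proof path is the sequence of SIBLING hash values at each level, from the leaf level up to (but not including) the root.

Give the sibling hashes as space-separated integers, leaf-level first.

Answer: 9 608 648

Derivation:
L0 (leaves): [67, 4, 28, 74, 9, 20, 19], target index=5
L1: h(67,4)=(67*31+4)%997=87 [pair 0] h(28,74)=(28*31+74)%997=942 [pair 1] h(9,20)=(9*31+20)%997=299 [pair 2] h(19,19)=(19*31+19)%997=608 [pair 3] -> [87, 942, 299, 608]
  Sibling for proof at L0: 9
L2: h(87,942)=(87*31+942)%997=648 [pair 0] h(299,608)=(299*31+608)%997=904 [pair 1] -> [648, 904]
  Sibling for proof at L1: 608
L3: h(648,904)=(648*31+904)%997=55 [pair 0] -> [55]
  Sibling for proof at L2: 648
Root: 55
Proof path (sibling hashes from leaf to root): [9, 608, 648]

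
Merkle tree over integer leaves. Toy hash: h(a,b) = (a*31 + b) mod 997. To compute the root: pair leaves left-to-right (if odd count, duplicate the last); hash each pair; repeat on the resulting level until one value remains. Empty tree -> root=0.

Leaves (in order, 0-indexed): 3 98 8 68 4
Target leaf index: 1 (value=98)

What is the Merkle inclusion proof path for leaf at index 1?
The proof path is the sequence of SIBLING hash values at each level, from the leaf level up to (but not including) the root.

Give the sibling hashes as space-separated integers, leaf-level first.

L0 (leaves): [3, 98, 8, 68, 4], target index=1
L1: h(3,98)=(3*31+98)%997=191 [pair 0] h(8,68)=(8*31+68)%997=316 [pair 1] h(4,4)=(4*31+4)%997=128 [pair 2] -> [191, 316, 128]
  Sibling for proof at L0: 3
L2: h(191,316)=(191*31+316)%997=255 [pair 0] h(128,128)=(128*31+128)%997=108 [pair 1] -> [255, 108]
  Sibling for proof at L1: 316
L3: h(255,108)=(255*31+108)%997=37 [pair 0] -> [37]
  Sibling for proof at L2: 108
Root: 37
Proof path (sibling hashes from leaf to root): [3, 316, 108]

Answer: 3 316 108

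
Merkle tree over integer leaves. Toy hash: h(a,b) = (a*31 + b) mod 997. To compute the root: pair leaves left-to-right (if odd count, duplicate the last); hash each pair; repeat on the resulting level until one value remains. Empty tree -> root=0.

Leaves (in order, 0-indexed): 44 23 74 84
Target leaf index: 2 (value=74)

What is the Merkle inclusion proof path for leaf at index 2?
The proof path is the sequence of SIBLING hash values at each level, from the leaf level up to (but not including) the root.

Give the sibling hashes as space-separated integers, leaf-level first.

L0 (leaves): [44, 23, 74, 84], target index=2
L1: h(44,23)=(44*31+23)%997=390 [pair 0] h(74,84)=(74*31+84)%997=384 [pair 1] -> [390, 384]
  Sibling for proof at L0: 84
L2: h(390,384)=(390*31+384)%997=510 [pair 0] -> [510]
  Sibling for proof at L1: 390
Root: 510
Proof path (sibling hashes from leaf to root): [84, 390]

Answer: 84 390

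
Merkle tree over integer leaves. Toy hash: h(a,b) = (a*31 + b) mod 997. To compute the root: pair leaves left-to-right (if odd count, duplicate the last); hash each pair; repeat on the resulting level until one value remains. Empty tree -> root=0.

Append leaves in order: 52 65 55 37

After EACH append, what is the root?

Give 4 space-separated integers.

After append 52 (leaves=[52]):
  L0: [52]
  root=52
After append 65 (leaves=[52, 65]):
  L0: [52, 65]
  L1: h(52,65)=(52*31+65)%997=680 -> [680]
  root=680
After append 55 (leaves=[52, 65, 55]):
  L0: [52, 65, 55]
  L1: h(52,65)=(52*31+65)%997=680 h(55,55)=(55*31+55)%997=763 -> [680, 763]
  L2: h(680,763)=(680*31+763)%997=906 -> [906]
  root=906
After append 37 (leaves=[52, 65, 55, 37]):
  L0: [52, 65, 55, 37]
  L1: h(52,65)=(52*31+65)%997=680 h(55,37)=(55*31+37)%997=745 -> [680, 745]
  L2: h(680,745)=(680*31+745)%997=888 -> [888]
  root=888

Answer: 52 680 906 888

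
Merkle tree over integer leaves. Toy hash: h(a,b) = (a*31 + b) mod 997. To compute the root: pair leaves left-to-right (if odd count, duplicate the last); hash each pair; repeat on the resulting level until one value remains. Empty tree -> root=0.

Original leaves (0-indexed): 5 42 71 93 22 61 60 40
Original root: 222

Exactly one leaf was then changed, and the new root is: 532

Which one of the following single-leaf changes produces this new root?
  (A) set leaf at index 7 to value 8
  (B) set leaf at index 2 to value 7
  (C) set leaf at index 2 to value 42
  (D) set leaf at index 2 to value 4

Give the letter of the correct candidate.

Original leaves: [5, 42, 71, 93, 22, 61, 60, 40]
Target new root: 532
Try each candidate change and compute the resulting root:
Candidate A: set leaf[7] = 8 -> leaves = [5, 42, 71, 93, 22, 61, 60, 8]
  L0: [5, 42, 71, 93, 22, 61, 60, 8]
  L1: h(5,42)=(5*31+42)%997=197 h(71,93)=(71*31+93)%997=300 h(22,61)=(22*31+61)%997=743 h(60,8)=(60*31+8)%997=871 -> [197, 300, 743, 871]
  L2: h(197,300)=(197*31+300)%997=425 h(743,871)=(743*31+871)%997=973 -> [425, 973]
  L3: h(425,973)=(425*31+973)%997=190 -> [190]
  root = 190 != target 532
Candidate B: set leaf[2] = 7 -> leaves = [5, 42, 7, 93, 22, 61, 60, 40]
  L0: [5, 42, 7, 93, 22, 61, 60, 40]
  L1: h(5,42)=(5*31+42)%997=197 h(7,93)=(7*31+93)%997=310 h(22,61)=(22*31+61)%997=743 h(60,40)=(60*31+40)%997=903 -> [197, 310, 743, 903]
  L2: h(197,310)=(197*31+310)%997=435 h(743,903)=(743*31+903)%997=8 -> [435, 8]
  L3: h(435,8)=(435*31+8)%997=532 -> [532]
  root = 532 == target 532  ** MATCH **
Candidate C: set leaf[2] = 42 -> leaves = [5, 42, 42, 93, 22, 61, 60, 40]
  L0: [5, 42, 42, 93, 22, 61, 60, 40]
  L1: h(5,42)=(5*31+42)%997=197 h(42,93)=(42*31+93)%997=398 h(22,61)=(22*31+61)%997=743 h(60,40)=(60*31+40)%997=903 -> [197, 398, 743, 903]
  L2: h(197,398)=(197*31+398)%997=523 h(743,903)=(743*31+903)%997=8 -> [523, 8]
  L3: h(523,8)=(523*31+8)%997=269 -> [269]
  root = 269 != target 532
Candidate D: set leaf[2] = 4 -> leaves = [5, 42, 4, 93, 22, 61, 60, 40]
  L0: [5, 42, 4, 93, 22, 61, 60, 40]
  L1: h(5,42)=(5*31+42)%997=197 h(4,93)=(4*31+93)%997=217 h(22,61)=(22*31+61)%997=743 h(60,40)=(60*31+40)%997=903 -> [197, 217, 743, 903]
  L2: h(197,217)=(197*31+217)%997=342 h(743,903)=(743*31+903)%997=8 -> [342, 8]
  L3: h(342,8)=(342*31+8)%997=640 -> [640]
  root = 640 != target 532
Candidate B produces the target root.

Answer: B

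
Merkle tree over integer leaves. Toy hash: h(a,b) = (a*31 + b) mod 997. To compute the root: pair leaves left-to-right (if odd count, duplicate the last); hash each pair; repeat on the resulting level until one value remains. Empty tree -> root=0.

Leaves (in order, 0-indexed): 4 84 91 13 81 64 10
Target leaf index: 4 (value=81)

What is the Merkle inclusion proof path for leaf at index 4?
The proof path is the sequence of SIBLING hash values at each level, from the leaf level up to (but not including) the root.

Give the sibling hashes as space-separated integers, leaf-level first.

Answer: 64 320 309

Derivation:
L0 (leaves): [4, 84, 91, 13, 81, 64, 10], target index=4
L1: h(4,84)=(4*31+84)%997=208 [pair 0] h(91,13)=(91*31+13)%997=840 [pair 1] h(81,64)=(81*31+64)%997=581 [pair 2] h(10,10)=(10*31+10)%997=320 [pair 3] -> [208, 840, 581, 320]
  Sibling for proof at L0: 64
L2: h(208,840)=(208*31+840)%997=309 [pair 0] h(581,320)=(581*31+320)%997=385 [pair 1] -> [309, 385]
  Sibling for proof at L1: 320
L3: h(309,385)=(309*31+385)%997=991 [pair 0] -> [991]
  Sibling for proof at L2: 309
Root: 991
Proof path (sibling hashes from leaf to root): [64, 320, 309]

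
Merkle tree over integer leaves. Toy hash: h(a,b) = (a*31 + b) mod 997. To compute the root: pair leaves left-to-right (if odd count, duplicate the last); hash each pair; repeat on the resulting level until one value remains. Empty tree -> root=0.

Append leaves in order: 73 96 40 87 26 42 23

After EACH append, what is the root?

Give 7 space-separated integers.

After append 73 (leaves=[73]):
  L0: [73]
  root=73
After append 96 (leaves=[73, 96]):
  L0: [73, 96]
  L1: h(73,96)=(73*31+96)%997=365 -> [365]
  root=365
After append 40 (leaves=[73, 96, 40]):
  L0: [73, 96, 40]
  L1: h(73,96)=(73*31+96)%997=365 h(40,40)=(40*31+40)%997=283 -> [365, 283]
  L2: h(365,283)=(365*31+283)%997=631 -> [631]
  root=631
After append 87 (leaves=[73, 96, 40, 87]):
  L0: [73, 96, 40, 87]
  L1: h(73,96)=(73*31+96)%997=365 h(40,87)=(40*31+87)%997=330 -> [365, 330]
  L2: h(365,330)=(365*31+330)%997=678 -> [678]
  root=678
After append 26 (leaves=[73, 96, 40, 87, 26]):
  L0: [73, 96, 40, 87, 26]
  L1: h(73,96)=(73*31+96)%997=365 h(40,87)=(40*31+87)%997=330 h(26,26)=(26*31+26)%997=832 -> [365, 330, 832]
  L2: h(365,330)=(365*31+330)%997=678 h(832,832)=(832*31+832)%997=702 -> [678, 702]
  L3: h(678,702)=(678*31+702)%997=783 -> [783]
  root=783
After append 42 (leaves=[73, 96, 40, 87, 26, 42]):
  L0: [73, 96, 40, 87, 26, 42]
  L1: h(73,96)=(73*31+96)%997=365 h(40,87)=(40*31+87)%997=330 h(26,42)=(26*31+42)%997=848 -> [365, 330, 848]
  L2: h(365,330)=(365*31+330)%997=678 h(848,848)=(848*31+848)%997=217 -> [678, 217]
  L3: h(678,217)=(678*31+217)%997=298 -> [298]
  root=298
After append 23 (leaves=[73, 96, 40, 87, 26, 42, 23]):
  L0: [73, 96, 40, 87, 26, 42, 23]
  L1: h(73,96)=(73*31+96)%997=365 h(40,87)=(40*31+87)%997=330 h(26,42)=(26*31+42)%997=848 h(23,23)=(23*31+23)%997=736 -> [365, 330, 848, 736]
  L2: h(365,330)=(365*31+330)%997=678 h(848,736)=(848*31+736)%997=105 -> [678, 105]
  L3: h(678,105)=(678*31+105)%997=186 -> [186]
  root=186

Answer: 73 365 631 678 783 298 186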